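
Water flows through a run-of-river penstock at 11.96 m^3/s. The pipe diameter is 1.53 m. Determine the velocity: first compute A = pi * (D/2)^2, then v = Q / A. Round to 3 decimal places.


Compute pipe cross-sectional area:
  A = pi * (D/2)^2 = pi * (1.53/2)^2 = 1.8385 m^2
Calculate velocity:
  v = Q / A = 11.96 / 1.8385
  v = 6.505 m/s

6.505


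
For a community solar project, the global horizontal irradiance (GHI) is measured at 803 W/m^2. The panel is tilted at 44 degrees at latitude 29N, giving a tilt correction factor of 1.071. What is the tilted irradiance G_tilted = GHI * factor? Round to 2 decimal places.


Identify the given values:
  GHI = 803 W/m^2, tilt correction factor = 1.071
Apply the formula G_tilted = GHI * factor:
  G_tilted = 803 * 1.071
  G_tilted = 860.01 W/m^2

860.01


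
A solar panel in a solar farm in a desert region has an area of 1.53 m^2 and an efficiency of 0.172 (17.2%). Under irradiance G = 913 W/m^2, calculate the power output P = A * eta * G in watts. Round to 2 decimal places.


Use the solar power formula P = A * eta * G.
Given: A = 1.53 m^2, eta = 0.172, G = 913 W/m^2
P = 1.53 * 0.172 * 913
P = 240.27 W

240.27


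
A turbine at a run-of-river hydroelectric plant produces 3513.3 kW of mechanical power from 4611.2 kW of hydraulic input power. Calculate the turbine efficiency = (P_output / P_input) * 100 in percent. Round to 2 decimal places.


Turbine efficiency = (output power / input power) * 100
eta = (3513.3 / 4611.2) * 100
eta = 76.19%

76.19


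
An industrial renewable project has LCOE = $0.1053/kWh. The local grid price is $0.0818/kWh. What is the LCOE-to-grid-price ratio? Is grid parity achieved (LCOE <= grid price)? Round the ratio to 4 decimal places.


Compare LCOE to grid price:
  LCOE = $0.1053/kWh, Grid price = $0.0818/kWh
  Ratio = LCOE / grid_price = 0.1053 / 0.0818 = 1.2873
  Grid parity achieved (ratio <= 1)? no

1.2873


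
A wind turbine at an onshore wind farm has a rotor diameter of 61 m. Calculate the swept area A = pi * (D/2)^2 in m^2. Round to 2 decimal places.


Compute the rotor radius:
  r = D / 2 = 61 / 2 = 30.5 m
Calculate swept area:
  A = pi * r^2 = pi * 30.5^2
  A = 2922.47 m^2

2922.47


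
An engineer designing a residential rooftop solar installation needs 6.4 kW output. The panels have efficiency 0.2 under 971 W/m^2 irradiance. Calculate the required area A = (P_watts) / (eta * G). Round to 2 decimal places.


Convert target power to watts: P = 6.4 * 1000 = 6400.0 W
Compute denominator: eta * G = 0.2 * 971 = 194.2
Required area A = P / (eta * G) = 6400.0 / 194.2
A = 32.96 m^2

32.96


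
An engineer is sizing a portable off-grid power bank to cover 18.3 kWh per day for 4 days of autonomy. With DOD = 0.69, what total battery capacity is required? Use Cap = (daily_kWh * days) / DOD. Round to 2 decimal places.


Total energy needed = daily * days = 18.3 * 4 = 73.2 kWh
Account for depth of discharge:
  Cap = total_energy / DOD = 73.2 / 0.69
  Cap = 106.09 kWh

106.09


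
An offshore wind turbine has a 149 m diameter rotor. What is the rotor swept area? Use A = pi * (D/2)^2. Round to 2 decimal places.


Compute the rotor radius:
  r = D / 2 = 149 / 2 = 74.5 m
Calculate swept area:
  A = pi * r^2 = pi * 74.5^2
  A = 17436.62 m^2

17436.62


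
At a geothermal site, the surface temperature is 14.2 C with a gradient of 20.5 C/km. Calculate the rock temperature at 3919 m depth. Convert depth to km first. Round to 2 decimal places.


Convert depth to km: 3919 / 1000 = 3.919 km
Temperature increase = gradient * depth_km = 20.5 * 3.919 = 80.34 C
Temperature at depth = T_surface + delta_T = 14.2 + 80.34
T = 94.54 C

94.54


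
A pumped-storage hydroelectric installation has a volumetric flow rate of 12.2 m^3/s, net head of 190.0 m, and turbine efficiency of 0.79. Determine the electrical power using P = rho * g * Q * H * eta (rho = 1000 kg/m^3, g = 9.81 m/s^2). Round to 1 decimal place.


Apply the hydropower formula P = rho * g * Q * H * eta
rho * g = 1000 * 9.81 = 9810.0
P = 9810.0 * 12.2 * 190.0 * 0.79
P = 17964268.2 W

17964268.2


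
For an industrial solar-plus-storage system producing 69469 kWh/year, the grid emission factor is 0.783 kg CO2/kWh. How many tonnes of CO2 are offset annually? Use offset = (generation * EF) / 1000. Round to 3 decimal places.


CO2 offset in kg = generation * emission_factor
CO2 offset = 69469 * 0.783 = 54394.23 kg
Convert to tonnes:
  CO2 offset = 54394.23 / 1000 = 54.394 tonnes

54.394


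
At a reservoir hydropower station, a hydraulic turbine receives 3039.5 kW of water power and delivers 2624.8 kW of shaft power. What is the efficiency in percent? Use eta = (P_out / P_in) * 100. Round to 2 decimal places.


Turbine efficiency = (output power / input power) * 100
eta = (2624.8 / 3039.5) * 100
eta = 86.36%

86.36


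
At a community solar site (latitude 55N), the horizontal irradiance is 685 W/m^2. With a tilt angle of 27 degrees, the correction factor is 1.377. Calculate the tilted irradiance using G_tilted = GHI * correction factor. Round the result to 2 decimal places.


Identify the given values:
  GHI = 685 W/m^2, tilt correction factor = 1.377
Apply the formula G_tilted = GHI * factor:
  G_tilted = 685 * 1.377
  G_tilted = 943.25 W/m^2

943.25


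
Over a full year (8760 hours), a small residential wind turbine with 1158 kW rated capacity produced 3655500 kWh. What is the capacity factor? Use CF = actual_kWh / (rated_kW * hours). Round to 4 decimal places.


Capacity factor = actual output / maximum possible output
Maximum possible = rated * hours = 1158 * 8760 = 10144080 kWh
CF = 3655500 / 10144080
CF = 0.3604

0.3604


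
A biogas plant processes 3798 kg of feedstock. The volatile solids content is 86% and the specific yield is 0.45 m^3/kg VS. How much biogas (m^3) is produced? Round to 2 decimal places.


Compute volatile solids:
  VS = mass * VS_fraction = 3798 * 0.86 = 3266.28 kg
Calculate biogas volume:
  Biogas = VS * specific_yield = 3266.28 * 0.45
  Biogas = 1469.83 m^3

1469.83


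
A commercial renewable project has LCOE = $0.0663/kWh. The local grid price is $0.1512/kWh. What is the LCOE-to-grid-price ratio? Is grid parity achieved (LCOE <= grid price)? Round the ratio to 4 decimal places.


Compare LCOE to grid price:
  LCOE = $0.0663/kWh, Grid price = $0.1512/kWh
  Ratio = LCOE / grid_price = 0.0663 / 0.1512 = 0.4385
  Grid parity achieved (ratio <= 1)? yes

0.4385


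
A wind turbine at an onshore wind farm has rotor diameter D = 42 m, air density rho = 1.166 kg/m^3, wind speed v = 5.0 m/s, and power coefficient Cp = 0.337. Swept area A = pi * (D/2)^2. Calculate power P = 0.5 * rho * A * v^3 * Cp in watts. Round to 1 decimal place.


Step 1 -- Compute swept area:
  A = pi * (D/2)^2 = pi * (42/2)^2 = 1385.44 m^2
Step 2 -- Apply wind power equation:
  P = 0.5 * rho * A * v^3 * Cp
  v^3 = 5.0^3 = 125.0
  P = 0.5 * 1.166 * 1385.44 * 125.0 * 0.337
  P = 34024.9 W

34024.9


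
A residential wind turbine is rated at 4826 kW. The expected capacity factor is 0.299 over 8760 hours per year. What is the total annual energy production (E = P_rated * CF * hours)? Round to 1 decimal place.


Annual energy = rated_kW * capacity_factor * hours_per_year
Given: P_rated = 4826 kW, CF = 0.299, hours = 8760
E = 4826 * 0.299 * 8760
E = 12640452.2 kWh

12640452.2


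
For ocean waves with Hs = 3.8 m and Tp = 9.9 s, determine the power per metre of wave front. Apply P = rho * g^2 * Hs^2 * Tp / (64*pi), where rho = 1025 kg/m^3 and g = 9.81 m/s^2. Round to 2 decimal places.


Apply wave power formula:
  g^2 = 9.81^2 = 96.2361
  Hs^2 = 3.8^2 = 14.44
  Numerator = rho * g^2 * Hs^2 * Tp = 1025 * 96.2361 * 14.44 * 9.9 = 14101466.11
  Denominator = 64 * pi = 201.0619
  P = 14101466.11 / 201.0619 = 70134.94 W/m

70134.94


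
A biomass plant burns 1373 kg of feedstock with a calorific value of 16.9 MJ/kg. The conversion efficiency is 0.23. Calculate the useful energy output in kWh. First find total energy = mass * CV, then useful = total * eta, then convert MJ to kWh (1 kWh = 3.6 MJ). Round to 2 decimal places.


Total energy = mass * CV = 1373 * 16.9 = 23203.7 MJ
Useful energy = total * eta = 23203.7 * 0.23 = 5336.85 MJ
Convert to kWh: 5336.85 / 3.6
Useful energy = 1482.46 kWh

1482.46


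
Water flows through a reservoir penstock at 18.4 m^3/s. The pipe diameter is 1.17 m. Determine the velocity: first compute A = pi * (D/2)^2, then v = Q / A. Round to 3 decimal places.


Compute pipe cross-sectional area:
  A = pi * (D/2)^2 = pi * (1.17/2)^2 = 1.0751 m^2
Calculate velocity:
  v = Q / A = 18.4 / 1.0751
  v = 17.114 m/s

17.114


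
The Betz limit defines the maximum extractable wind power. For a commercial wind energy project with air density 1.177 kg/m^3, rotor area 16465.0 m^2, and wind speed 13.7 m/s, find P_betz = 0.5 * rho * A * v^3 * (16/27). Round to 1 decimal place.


The Betz coefficient Cp_max = 16/27 = 0.5926
v^3 = 13.7^3 = 2571.353
P_betz = 0.5 * rho * A * v^3 * Cp_max
P_betz = 0.5 * 1.177 * 16465.0 * 2571.353 * 0.5926
P_betz = 14764750.8 W

14764750.8


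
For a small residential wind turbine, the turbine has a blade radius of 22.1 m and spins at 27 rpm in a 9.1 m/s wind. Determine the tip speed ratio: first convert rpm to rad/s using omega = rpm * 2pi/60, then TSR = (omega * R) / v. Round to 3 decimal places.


Convert rotational speed to rad/s:
  omega = 27 * 2 * pi / 60 = 2.8274 rad/s
Compute tip speed:
  v_tip = omega * R = 2.8274 * 22.1 = 62.486 m/s
Tip speed ratio:
  TSR = v_tip / v_wind = 62.486 / 9.1 = 6.867

6.867


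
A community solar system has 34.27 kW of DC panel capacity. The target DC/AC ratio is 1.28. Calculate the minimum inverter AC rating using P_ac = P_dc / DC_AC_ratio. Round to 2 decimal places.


The inverter AC capacity is determined by the DC/AC ratio.
Given: P_dc = 34.27 kW, DC/AC ratio = 1.28
P_ac = P_dc / ratio = 34.27 / 1.28
P_ac = 26.77 kW

26.77


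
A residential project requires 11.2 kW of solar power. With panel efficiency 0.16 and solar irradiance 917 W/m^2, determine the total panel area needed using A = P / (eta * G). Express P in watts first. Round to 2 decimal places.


Convert target power to watts: P = 11.2 * 1000 = 11200.0 W
Compute denominator: eta * G = 0.16 * 917 = 146.72
Required area A = P / (eta * G) = 11200.0 / 146.72
A = 76.34 m^2

76.34


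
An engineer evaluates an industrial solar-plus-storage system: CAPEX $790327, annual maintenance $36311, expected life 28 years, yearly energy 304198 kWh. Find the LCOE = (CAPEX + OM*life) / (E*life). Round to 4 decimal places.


Total cost = CAPEX + OM * lifetime = 790327 + 36311 * 28 = 790327 + 1016708 = 1807035
Total generation = annual * lifetime = 304198 * 28 = 8517544 kWh
LCOE = 1807035 / 8517544
LCOE = 0.2122 $/kWh

0.2122


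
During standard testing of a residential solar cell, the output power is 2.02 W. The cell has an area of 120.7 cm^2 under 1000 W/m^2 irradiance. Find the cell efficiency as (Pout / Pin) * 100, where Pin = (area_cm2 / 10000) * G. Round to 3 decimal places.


First compute the input power:
  Pin = area_cm2 / 10000 * G = 120.7 / 10000 * 1000 = 12.07 W
Then compute efficiency:
  Efficiency = (Pout / Pin) * 100 = (2.02 / 12.07) * 100
  Efficiency = 16.736%

16.736


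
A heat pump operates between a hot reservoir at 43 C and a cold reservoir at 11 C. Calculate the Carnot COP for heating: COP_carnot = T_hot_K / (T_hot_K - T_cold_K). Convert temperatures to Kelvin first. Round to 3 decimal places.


Convert to Kelvin:
  T_hot = 43 + 273.15 = 316.15 K
  T_cold = 11 + 273.15 = 284.15 K
Apply Carnot COP formula:
  COP = T_hot_K / (T_hot_K - T_cold_K) = 316.15 / 32.0
  COP = 9.880

9.880


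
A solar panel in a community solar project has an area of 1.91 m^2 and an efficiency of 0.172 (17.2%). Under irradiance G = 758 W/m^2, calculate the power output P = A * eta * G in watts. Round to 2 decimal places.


Use the solar power formula P = A * eta * G.
Given: A = 1.91 m^2, eta = 0.172, G = 758 W/m^2
P = 1.91 * 0.172 * 758
P = 249.02 W

249.02


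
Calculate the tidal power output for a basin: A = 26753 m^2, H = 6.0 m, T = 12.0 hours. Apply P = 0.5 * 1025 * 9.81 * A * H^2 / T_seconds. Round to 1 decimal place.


Convert period to seconds: T = 12.0 * 3600 = 43200.0 s
H^2 = 6.0^2 = 36.0
P = 0.5 * rho * g * A * H^2 / T
P = 0.5 * 1025 * 9.81 * 26753 * 36.0 / 43200.0
P = 112086.7 W

112086.7


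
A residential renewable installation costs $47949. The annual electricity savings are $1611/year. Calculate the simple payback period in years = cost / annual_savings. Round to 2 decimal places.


Simple payback period = initial cost / annual savings
Payback = 47949 / 1611
Payback = 29.76 years

29.76


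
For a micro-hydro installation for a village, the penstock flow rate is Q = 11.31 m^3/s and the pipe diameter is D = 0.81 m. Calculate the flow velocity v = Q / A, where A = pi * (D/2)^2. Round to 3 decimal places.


Compute pipe cross-sectional area:
  A = pi * (D/2)^2 = pi * (0.81/2)^2 = 0.5153 m^2
Calculate velocity:
  v = Q / A = 11.31 / 0.5153
  v = 21.948 m/s

21.948


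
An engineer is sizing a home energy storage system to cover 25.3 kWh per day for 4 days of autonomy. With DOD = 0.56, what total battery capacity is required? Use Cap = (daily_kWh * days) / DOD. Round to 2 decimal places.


Total energy needed = daily * days = 25.3 * 4 = 101.2 kWh
Account for depth of discharge:
  Cap = total_energy / DOD = 101.2 / 0.56
  Cap = 180.71 kWh

180.71


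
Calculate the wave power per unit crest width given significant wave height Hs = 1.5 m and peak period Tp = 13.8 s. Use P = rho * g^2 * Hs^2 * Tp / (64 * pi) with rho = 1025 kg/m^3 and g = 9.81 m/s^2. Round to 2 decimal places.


Apply wave power formula:
  g^2 = 9.81^2 = 96.2361
  Hs^2 = 1.5^2 = 2.25
  Numerator = rho * g^2 * Hs^2 * Tp = 1025 * 96.2361 * 2.25 * 13.8 = 3062834.18
  Denominator = 64 * pi = 201.0619
  P = 3062834.18 / 201.0619 = 15233.29 W/m

15233.29


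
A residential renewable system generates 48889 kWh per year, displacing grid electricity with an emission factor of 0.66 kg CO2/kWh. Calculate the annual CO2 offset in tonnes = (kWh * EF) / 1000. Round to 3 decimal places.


CO2 offset in kg = generation * emission_factor
CO2 offset = 48889 * 0.66 = 32266.74 kg
Convert to tonnes:
  CO2 offset = 32266.74 / 1000 = 32.267 tonnes

32.267


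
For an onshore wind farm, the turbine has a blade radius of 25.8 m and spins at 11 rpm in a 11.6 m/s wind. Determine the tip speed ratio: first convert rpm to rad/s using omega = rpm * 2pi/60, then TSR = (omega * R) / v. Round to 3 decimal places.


Convert rotational speed to rad/s:
  omega = 11 * 2 * pi / 60 = 1.1519 rad/s
Compute tip speed:
  v_tip = omega * R = 1.1519 * 25.8 = 29.719 m/s
Tip speed ratio:
  TSR = v_tip / v_wind = 29.719 / 11.6 = 2.562

2.562


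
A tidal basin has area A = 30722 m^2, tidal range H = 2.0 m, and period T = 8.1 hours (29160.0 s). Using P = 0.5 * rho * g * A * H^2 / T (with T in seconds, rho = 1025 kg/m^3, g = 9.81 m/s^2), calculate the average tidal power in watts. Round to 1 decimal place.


Convert period to seconds: T = 8.1 * 3600 = 29160.0 s
H^2 = 2.0^2 = 4.0
P = 0.5 * rho * g * A * H^2 / T
P = 0.5 * 1025 * 9.81 * 30722 * 4.0 / 29160.0
P = 21187.7 W

21187.7


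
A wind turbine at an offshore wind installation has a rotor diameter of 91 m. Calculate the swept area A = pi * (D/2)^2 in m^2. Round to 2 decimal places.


Compute the rotor radius:
  r = D / 2 = 91 / 2 = 45.5 m
Calculate swept area:
  A = pi * r^2 = pi * 45.5^2
  A = 6503.88 m^2

6503.88


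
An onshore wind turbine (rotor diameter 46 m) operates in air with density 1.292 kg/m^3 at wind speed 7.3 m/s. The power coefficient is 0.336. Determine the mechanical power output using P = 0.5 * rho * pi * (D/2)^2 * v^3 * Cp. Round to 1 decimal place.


Step 1 -- Compute swept area:
  A = pi * (D/2)^2 = pi * (46/2)^2 = 1661.9 m^2
Step 2 -- Apply wind power equation:
  P = 0.5 * rho * A * v^3 * Cp
  v^3 = 7.3^3 = 389.017
  P = 0.5 * 1.292 * 1661.9 * 389.017 * 0.336
  P = 140328.5 W

140328.5


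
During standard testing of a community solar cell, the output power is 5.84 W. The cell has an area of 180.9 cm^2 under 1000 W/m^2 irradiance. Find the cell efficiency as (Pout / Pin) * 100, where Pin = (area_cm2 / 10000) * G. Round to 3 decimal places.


First compute the input power:
  Pin = area_cm2 / 10000 * G = 180.9 / 10000 * 1000 = 18.09 W
Then compute efficiency:
  Efficiency = (Pout / Pin) * 100 = (5.84 / 18.09) * 100
  Efficiency = 32.283%

32.283


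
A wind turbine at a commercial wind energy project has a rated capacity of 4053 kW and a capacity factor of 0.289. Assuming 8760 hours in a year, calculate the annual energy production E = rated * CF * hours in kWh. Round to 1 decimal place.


Annual energy = rated_kW * capacity_factor * hours_per_year
Given: P_rated = 4053 kW, CF = 0.289, hours = 8760
E = 4053 * 0.289 * 8760
E = 10260736.9 kWh

10260736.9


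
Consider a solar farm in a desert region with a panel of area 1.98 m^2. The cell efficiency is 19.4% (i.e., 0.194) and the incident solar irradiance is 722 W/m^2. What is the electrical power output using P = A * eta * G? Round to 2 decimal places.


Use the solar power formula P = A * eta * G.
Given: A = 1.98 m^2, eta = 0.194, G = 722 W/m^2
P = 1.98 * 0.194 * 722
P = 277.33 W

277.33


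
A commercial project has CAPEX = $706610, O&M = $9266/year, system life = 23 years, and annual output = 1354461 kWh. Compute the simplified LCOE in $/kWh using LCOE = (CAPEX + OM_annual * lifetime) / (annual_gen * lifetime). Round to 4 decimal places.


Total cost = CAPEX + OM * lifetime = 706610 + 9266 * 23 = 706610 + 213118 = 919728
Total generation = annual * lifetime = 1354461 * 23 = 31152603 kWh
LCOE = 919728 / 31152603
LCOE = 0.0295 $/kWh

0.0295


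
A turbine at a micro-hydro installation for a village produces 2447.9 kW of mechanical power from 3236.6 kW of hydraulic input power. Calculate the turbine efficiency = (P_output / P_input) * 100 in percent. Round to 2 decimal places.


Turbine efficiency = (output power / input power) * 100
eta = (2447.9 / 3236.6) * 100
eta = 75.63%

75.63


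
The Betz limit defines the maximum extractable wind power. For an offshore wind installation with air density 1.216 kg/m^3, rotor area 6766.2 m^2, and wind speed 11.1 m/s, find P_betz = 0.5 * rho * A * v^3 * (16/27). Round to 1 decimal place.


The Betz coefficient Cp_max = 16/27 = 0.5926
v^3 = 11.1^3 = 1367.631
P_betz = 0.5 * rho * A * v^3 * Cp_max
P_betz = 0.5 * 1.216 * 6766.2 * 1367.631 * 0.5926
P_betz = 3334061.2 W

3334061.2


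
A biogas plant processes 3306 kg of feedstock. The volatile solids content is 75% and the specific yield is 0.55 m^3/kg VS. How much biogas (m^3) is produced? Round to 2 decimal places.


Compute volatile solids:
  VS = mass * VS_fraction = 3306 * 0.75 = 2479.5 kg
Calculate biogas volume:
  Biogas = VS * specific_yield = 2479.5 * 0.55
  Biogas = 1363.73 m^3

1363.73


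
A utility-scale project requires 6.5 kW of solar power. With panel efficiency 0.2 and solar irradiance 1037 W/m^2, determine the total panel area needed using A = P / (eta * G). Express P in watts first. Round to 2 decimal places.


Convert target power to watts: P = 6.5 * 1000 = 6500.0 W
Compute denominator: eta * G = 0.2 * 1037 = 207.4
Required area A = P / (eta * G) = 6500.0 / 207.4
A = 31.34 m^2

31.34


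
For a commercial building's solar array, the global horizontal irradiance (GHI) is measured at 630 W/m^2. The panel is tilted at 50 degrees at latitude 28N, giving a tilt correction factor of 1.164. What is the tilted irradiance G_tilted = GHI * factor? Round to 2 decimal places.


Identify the given values:
  GHI = 630 W/m^2, tilt correction factor = 1.164
Apply the formula G_tilted = GHI * factor:
  G_tilted = 630 * 1.164
  G_tilted = 733.32 W/m^2

733.32


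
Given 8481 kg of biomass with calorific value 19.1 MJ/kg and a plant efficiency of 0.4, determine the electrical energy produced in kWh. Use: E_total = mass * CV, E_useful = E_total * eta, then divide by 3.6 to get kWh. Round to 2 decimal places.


Total energy = mass * CV = 8481 * 19.1 = 161987.1 MJ
Useful energy = total * eta = 161987.1 * 0.4 = 64794.84 MJ
Convert to kWh: 64794.84 / 3.6
Useful energy = 17998.57 kWh

17998.57


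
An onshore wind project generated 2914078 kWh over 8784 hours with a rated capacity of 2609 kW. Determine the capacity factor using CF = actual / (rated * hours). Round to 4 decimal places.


Capacity factor = actual output / maximum possible output
Maximum possible = rated * hours = 2609 * 8784 = 22917456 kWh
CF = 2914078 / 22917456
CF = 0.1272

0.1272


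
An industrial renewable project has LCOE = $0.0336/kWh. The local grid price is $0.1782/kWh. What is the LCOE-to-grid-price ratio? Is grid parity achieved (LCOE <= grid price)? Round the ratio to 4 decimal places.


Compare LCOE to grid price:
  LCOE = $0.0336/kWh, Grid price = $0.1782/kWh
  Ratio = LCOE / grid_price = 0.0336 / 0.1782 = 0.1886
  Grid parity achieved (ratio <= 1)? yes

0.1886


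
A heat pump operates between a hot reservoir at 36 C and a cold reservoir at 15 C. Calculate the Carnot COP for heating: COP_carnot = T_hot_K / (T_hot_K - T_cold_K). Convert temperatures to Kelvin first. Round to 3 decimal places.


Convert to Kelvin:
  T_hot = 36 + 273.15 = 309.15 K
  T_cold = 15 + 273.15 = 288.15 K
Apply Carnot COP formula:
  COP = T_hot_K / (T_hot_K - T_cold_K) = 309.15 / 21.0
  COP = 14.721

14.721


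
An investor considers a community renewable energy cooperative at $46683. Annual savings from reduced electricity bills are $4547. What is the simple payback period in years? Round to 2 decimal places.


Simple payback period = initial cost / annual savings
Payback = 46683 / 4547
Payback = 10.27 years

10.27


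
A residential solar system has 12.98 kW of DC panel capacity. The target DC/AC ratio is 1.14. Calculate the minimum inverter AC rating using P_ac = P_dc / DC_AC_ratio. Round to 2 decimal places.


The inverter AC capacity is determined by the DC/AC ratio.
Given: P_dc = 12.98 kW, DC/AC ratio = 1.14
P_ac = P_dc / ratio = 12.98 / 1.14
P_ac = 11.39 kW

11.39


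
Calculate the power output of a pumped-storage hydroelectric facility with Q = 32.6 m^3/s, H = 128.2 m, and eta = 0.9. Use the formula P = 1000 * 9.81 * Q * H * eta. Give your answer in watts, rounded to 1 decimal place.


Apply the hydropower formula P = rho * g * Q * H * eta
rho * g = 1000 * 9.81 = 9810.0
P = 9810.0 * 32.6 * 128.2 * 0.9
P = 36899216.3 W

36899216.3


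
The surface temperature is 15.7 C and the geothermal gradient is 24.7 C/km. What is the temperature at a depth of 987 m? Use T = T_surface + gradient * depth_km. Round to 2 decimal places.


Convert depth to km: 987 / 1000 = 0.987 km
Temperature increase = gradient * depth_km = 24.7 * 0.987 = 24.38 C
Temperature at depth = T_surface + delta_T = 15.7 + 24.38
T = 40.08 C

40.08


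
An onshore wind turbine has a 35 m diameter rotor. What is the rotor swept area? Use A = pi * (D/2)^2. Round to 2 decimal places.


Compute the rotor radius:
  r = D / 2 = 35 / 2 = 17.5 m
Calculate swept area:
  A = pi * r^2 = pi * 17.5^2
  A = 962.11 m^2

962.11


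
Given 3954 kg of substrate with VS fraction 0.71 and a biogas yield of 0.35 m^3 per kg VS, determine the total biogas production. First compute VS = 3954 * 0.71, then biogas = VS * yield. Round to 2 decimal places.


Compute volatile solids:
  VS = mass * VS_fraction = 3954 * 0.71 = 2807.34 kg
Calculate biogas volume:
  Biogas = VS * specific_yield = 2807.34 * 0.35
  Biogas = 982.57 m^3

982.57


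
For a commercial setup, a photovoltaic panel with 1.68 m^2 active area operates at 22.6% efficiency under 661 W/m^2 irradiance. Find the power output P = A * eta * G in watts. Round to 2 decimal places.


Use the solar power formula P = A * eta * G.
Given: A = 1.68 m^2, eta = 0.226, G = 661 W/m^2
P = 1.68 * 0.226 * 661
P = 250.97 W

250.97


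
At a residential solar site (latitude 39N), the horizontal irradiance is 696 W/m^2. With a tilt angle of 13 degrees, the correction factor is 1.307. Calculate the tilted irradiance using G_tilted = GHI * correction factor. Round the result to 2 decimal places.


Identify the given values:
  GHI = 696 W/m^2, tilt correction factor = 1.307
Apply the formula G_tilted = GHI * factor:
  G_tilted = 696 * 1.307
  G_tilted = 909.67 W/m^2

909.67


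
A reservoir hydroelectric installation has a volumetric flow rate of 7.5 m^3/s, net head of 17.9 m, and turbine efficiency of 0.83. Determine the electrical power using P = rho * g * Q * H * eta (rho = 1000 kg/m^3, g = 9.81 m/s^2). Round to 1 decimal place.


Apply the hydropower formula P = rho * g * Q * H * eta
rho * g = 1000 * 9.81 = 9810.0
P = 9810.0 * 7.5 * 17.9 * 0.83
P = 1093103.8 W

1093103.8


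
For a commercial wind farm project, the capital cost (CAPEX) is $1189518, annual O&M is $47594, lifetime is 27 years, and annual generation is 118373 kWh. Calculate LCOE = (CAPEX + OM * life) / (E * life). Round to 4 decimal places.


Total cost = CAPEX + OM * lifetime = 1189518 + 47594 * 27 = 1189518 + 1285038 = 2474556
Total generation = annual * lifetime = 118373 * 27 = 3196071 kWh
LCOE = 2474556 / 3196071
LCOE = 0.7742 $/kWh

0.7742


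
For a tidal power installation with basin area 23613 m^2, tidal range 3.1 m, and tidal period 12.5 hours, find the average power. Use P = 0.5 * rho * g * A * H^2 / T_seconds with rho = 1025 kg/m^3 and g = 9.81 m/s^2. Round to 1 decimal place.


Convert period to seconds: T = 12.5 * 3600 = 45000.0 s
H^2 = 3.1^2 = 9.61
P = 0.5 * rho * g * A * H^2 / T
P = 0.5 * 1025 * 9.81 * 23613 * 9.61 / 45000.0
P = 25352.7 W

25352.7


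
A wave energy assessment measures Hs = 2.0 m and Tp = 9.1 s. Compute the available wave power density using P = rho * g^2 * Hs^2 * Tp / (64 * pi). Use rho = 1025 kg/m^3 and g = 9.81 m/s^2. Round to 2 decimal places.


Apply wave power formula:
  g^2 = 9.81^2 = 96.2361
  Hs^2 = 2.0^2 = 4.0
  Numerator = rho * g^2 * Hs^2 * Tp = 1025 * 96.2361 * 4.0 * 9.1 = 3590568.89
  Denominator = 64 * pi = 201.0619
  P = 3590568.89 / 201.0619 = 17858.02 W/m

17858.02


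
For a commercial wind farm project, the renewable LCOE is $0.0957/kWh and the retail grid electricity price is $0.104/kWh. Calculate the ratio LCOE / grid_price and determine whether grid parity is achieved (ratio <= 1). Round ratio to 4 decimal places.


Compare LCOE to grid price:
  LCOE = $0.0957/kWh, Grid price = $0.104/kWh
  Ratio = LCOE / grid_price = 0.0957 / 0.104 = 0.9202
  Grid parity achieved (ratio <= 1)? yes

0.9202


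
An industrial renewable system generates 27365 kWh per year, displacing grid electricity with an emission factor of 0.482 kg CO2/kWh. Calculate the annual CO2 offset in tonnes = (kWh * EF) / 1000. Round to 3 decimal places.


CO2 offset in kg = generation * emission_factor
CO2 offset = 27365 * 0.482 = 13189.93 kg
Convert to tonnes:
  CO2 offset = 13189.93 / 1000 = 13.190 tonnes

13.190


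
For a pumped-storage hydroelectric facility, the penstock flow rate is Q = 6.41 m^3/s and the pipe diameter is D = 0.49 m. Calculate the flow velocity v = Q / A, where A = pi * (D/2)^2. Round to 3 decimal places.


Compute pipe cross-sectional area:
  A = pi * (D/2)^2 = pi * (0.49/2)^2 = 0.1886 m^2
Calculate velocity:
  v = Q / A = 6.41 / 0.1886
  v = 33.992 m/s

33.992


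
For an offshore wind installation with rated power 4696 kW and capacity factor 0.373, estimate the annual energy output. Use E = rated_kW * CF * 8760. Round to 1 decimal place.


Annual energy = rated_kW * capacity_factor * hours_per_year
Given: P_rated = 4696 kW, CF = 0.373, hours = 8760
E = 4696 * 0.373 * 8760
E = 15344086.1 kWh

15344086.1


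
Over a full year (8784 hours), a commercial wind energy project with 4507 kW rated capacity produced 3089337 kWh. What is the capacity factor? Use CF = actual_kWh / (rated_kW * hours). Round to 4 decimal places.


Capacity factor = actual output / maximum possible output
Maximum possible = rated * hours = 4507 * 8784 = 39589488 kWh
CF = 3089337 / 39589488
CF = 0.0780

0.0780


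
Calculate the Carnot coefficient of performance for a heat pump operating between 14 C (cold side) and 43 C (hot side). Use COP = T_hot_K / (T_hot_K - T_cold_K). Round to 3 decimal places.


Convert to Kelvin:
  T_hot = 43 + 273.15 = 316.15 K
  T_cold = 14 + 273.15 = 287.15 K
Apply Carnot COP formula:
  COP = T_hot_K / (T_hot_K - T_cold_K) = 316.15 / 29.0
  COP = 10.902

10.902


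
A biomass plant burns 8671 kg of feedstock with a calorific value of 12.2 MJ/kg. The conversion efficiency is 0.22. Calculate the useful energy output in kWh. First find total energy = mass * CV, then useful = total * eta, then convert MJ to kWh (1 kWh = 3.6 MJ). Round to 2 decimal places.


Total energy = mass * CV = 8671 * 12.2 = 105786.2 MJ
Useful energy = total * eta = 105786.2 * 0.22 = 23272.96 MJ
Convert to kWh: 23272.96 / 3.6
Useful energy = 6464.71 kWh

6464.71


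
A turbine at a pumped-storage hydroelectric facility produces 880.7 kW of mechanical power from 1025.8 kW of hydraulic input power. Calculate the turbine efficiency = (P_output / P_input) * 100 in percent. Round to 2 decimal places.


Turbine efficiency = (output power / input power) * 100
eta = (880.7 / 1025.8) * 100
eta = 85.85%

85.85


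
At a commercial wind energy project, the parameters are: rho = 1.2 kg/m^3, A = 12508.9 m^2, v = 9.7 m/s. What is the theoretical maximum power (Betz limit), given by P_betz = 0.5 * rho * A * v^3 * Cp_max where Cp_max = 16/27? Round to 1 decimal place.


The Betz coefficient Cp_max = 16/27 = 0.5926
v^3 = 9.7^3 = 912.673
P_betz = 0.5 * rho * A * v^3 * Cp_max
P_betz = 0.5 * 1.2 * 12508.9 * 912.673 * 0.5926
P_betz = 4059212.5 W

4059212.5


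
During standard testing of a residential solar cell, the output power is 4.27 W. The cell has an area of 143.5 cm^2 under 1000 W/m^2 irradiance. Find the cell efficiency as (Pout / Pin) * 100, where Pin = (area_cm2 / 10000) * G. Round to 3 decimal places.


First compute the input power:
  Pin = area_cm2 / 10000 * G = 143.5 / 10000 * 1000 = 14.35 W
Then compute efficiency:
  Efficiency = (Pout / Pin) * 100 = (4.27 / 14.35) * 100
  Efficiency = 29.756%

29.756


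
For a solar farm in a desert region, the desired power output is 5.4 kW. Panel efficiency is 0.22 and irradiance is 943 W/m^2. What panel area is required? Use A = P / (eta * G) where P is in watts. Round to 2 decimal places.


Convert target power to watts: P = 5.4 * 1000 = 5400.0 W
Compute denominator: eta * G = 0.22 * 943 = 207.46
Required area A = P / (eta * G) = 5400.0 / 207.46
A = 26.03 m^2

26.03


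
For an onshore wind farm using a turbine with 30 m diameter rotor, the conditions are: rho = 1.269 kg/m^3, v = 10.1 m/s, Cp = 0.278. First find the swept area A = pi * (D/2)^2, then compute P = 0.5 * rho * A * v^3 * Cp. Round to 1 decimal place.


Step 1 -- Compute swept area:
  A = pi * (D/2)^2 = pi * (30/2)^2 = 706.86 m^2
Step 2 -- Apply wind power equation:
  P = 0.5 * rho * A * v^3 * Cp
  v^3 = 10.1^3 = 1030.301
  P = 0.5 * 1.269 * 706.86 * 1030.301 * 0.278
  P = 128461.5 W

128461.5


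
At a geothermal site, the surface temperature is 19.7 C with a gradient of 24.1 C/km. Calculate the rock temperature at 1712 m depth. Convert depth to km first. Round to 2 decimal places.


Convert depth to km: 1712 / 1000 = 1.712 km
Temperature increase = gradient * depth_km = 24.1 * 1.712 = 41.26 C
Temperature at depth = T_surface + delta_T = 19.7 + 41.26
T = 60.96 C

60.96


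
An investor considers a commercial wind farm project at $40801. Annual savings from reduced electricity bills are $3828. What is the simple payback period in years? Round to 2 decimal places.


Simple payback period = initial cost / annual savings
Payback = 40801 / 3828
Payback = 10.66 years

10.66


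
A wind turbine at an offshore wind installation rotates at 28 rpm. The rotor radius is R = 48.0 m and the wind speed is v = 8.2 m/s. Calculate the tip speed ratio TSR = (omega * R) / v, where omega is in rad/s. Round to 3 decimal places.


Convert rotational speed to rad/s:
  omega = 28 * 2 * pi / 60 = 2.9322 rad/s
Compute tip speed:
  v_tip = omega * R = 2.9322 * 48.0 = 140.743 m/s
Tip speed ratio:
  TSR = v_tip / v_wind = 140.743 / 8.2 = 17.164

17.164


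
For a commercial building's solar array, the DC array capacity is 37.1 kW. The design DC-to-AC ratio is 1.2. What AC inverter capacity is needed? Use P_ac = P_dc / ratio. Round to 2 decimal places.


The inverter AC capacity is determined by the DC/AC ratio.
Given: P_dc = 37.1 kW, DC/AC ratio = 1.2
P_ac = P_dc / ratio = 37.1 / 1.2
P_ac = 30.92 kW

30.92


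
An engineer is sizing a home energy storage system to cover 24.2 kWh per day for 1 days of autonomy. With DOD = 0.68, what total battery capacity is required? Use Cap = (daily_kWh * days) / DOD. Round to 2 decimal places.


Total energy needed = daily * days = 24.2 * 1 = 24.2 kWh
Account for depth of discharge:
  Cap = total_energy / DOD = 24.2 / 0.68
  Cap = 35.59 kWh

35.59


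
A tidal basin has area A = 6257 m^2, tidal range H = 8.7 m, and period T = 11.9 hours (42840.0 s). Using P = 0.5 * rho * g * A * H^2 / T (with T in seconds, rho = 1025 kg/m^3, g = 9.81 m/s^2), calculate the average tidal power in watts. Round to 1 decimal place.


Convert period to seconds: T = 11.9 * 3600 = 42840.0 s
H^2 = 8.7^2 = 75.69
P = 0.5 * rho * g * A * H^2 / T
P = 0.5 * 1025 * 9.81 * 6257 * 75.69 / 42840.0
P = 55579.9 W

55579.9


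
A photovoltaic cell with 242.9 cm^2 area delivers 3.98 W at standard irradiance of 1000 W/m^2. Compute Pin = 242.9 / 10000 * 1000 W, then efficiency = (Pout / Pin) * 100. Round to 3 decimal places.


First compute the input power:
  Pin = area_cm2 / 10000 * G = 242.9 / 10000 * 1000 = 24.29 W
Then compute efficiency:
  Efficiency = (Pout / Pin) * 100 = (3.98 / 24.29) * 100
  Efficiency = 16.385%

16.385


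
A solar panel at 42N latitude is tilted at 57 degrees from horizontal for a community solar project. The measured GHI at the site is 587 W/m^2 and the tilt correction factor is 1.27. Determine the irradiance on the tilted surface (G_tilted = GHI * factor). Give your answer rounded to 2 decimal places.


Identify the given values:
  GHI = 587 W/m^2, tilt correction factor = 1.27
Apply the formula G_tilted = GHI * factor:
  G_tilted = 587 * 1.27
  G_tilted = 745.49 W/m^2

745.49


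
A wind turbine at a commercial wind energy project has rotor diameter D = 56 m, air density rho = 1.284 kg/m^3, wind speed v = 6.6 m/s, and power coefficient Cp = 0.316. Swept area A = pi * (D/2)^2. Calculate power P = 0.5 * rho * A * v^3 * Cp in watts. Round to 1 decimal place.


Step 1 -- Compute swept area:
  A = pi * (D/2)^2 = pi * (56/2)^2 = 2463.01 m^2
Step 2 -- Apply wind power equation:
  P = 0.5 * rho * A * v^3 * Cp
  v^3 = 6.6^3 = 287.496
  P = 0.5 * 1.284 * 2463.01 * 287.496 * 0.316
  P = 143654.7 W

143654.7


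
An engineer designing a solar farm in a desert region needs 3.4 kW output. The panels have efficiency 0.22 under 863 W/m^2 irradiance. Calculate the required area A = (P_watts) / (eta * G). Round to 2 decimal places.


Convert target power to watts: P = 3.4 * 1000 = 3400.0 W
Compute denominator: eta * G = 0.22 * 863 = 189.86
Required area A = P / (eta * G) = 3400.0 / 189.86
A = 17.91 m^2

17.91


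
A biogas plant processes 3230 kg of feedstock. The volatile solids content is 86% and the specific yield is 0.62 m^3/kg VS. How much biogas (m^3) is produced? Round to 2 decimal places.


Compute volatile solids:
  VS = mass * VS_fraction = 3230 * 0.86 = 2777.8 kg
Calculate biogas volume:
  Biogas = VS * specific_yield = 2777.8 * 0.62
  Biogas = 1722.24 m^3

1722.24


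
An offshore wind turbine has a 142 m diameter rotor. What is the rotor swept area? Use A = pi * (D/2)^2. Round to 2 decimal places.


Compute the rotor radius:
  r = D / 2 = 142 / 2 = 71.0 m
Calculate swept area:
  A = pi * r^2 = pi * 71.0^2
  A = 15836.77 m^2

15836.77


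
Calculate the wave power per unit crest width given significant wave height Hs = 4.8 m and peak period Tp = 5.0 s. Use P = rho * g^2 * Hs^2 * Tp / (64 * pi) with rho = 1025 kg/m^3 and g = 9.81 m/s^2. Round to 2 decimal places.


Apply wave power formula:
  g^2 = 9.81^2 = 96.2361
  Hs^2 = 4.8^2 = 23.04
  Numerator = rho * g^2 * Hs^2 * Tp = 1025 * 96.2361 * 23.04 * 5.0 = 11363558.69
  Denominator = 64 * pi = 201.0619
  P = 11363558.69 / 201.0619 = 56517.70 W/m

56517.70


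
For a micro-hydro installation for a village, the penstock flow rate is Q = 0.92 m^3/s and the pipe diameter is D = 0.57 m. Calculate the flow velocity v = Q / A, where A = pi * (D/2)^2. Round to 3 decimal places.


Compute pipe cross-sectional area:
  A = pi * (D/2)^2 = pi * (0.57/2)^2 = 0.2552 m^2
Calculate velocity:
  v = Q / A = 0.92 / 0.2552
  v = 3.605 m/s

3.605


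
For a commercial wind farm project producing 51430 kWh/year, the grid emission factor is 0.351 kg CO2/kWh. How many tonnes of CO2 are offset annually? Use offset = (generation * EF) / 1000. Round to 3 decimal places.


CO2 offset in kg = generation * emission_factor
CO2 offset = 51430 * 0.351 = 18051.93 kg
Convert to tonnes:
  CO2 offset = 18051.93 / 1000 = 18.052 tonnes

18.052


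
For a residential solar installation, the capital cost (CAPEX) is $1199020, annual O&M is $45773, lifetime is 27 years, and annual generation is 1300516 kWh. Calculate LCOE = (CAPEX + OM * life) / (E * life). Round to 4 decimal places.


Total cost = CAPEX + OM * lifetime = 1199020 + 45773 * 27 = 1199020 + 1235871 = 2434891
Total generation = annual * lifetime = 1300516 * 27 = 35113932 kWh
LCOE = 2434891 / 35113932
LCOE = 0.0693 $/kWh

0.0693


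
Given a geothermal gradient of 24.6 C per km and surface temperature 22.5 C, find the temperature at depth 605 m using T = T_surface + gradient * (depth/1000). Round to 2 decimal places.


Convert depth to km: 605 / 1000 = 0.605 km
Temperature increase = gradient * depth_km = 24.6 * 0.605 = 14.88 C
Temperature at depth = T_surface + delta_T = 22.5 + 14.88
T = 37.38 C

37.38


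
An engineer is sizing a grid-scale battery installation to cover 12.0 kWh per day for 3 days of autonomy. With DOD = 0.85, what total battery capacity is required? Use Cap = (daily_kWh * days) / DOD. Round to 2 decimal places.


Total energy needed = daily * days = 12.0 * 3 = 36.0 kWh
Account for depth of discharge:
  Cap = total_energy / DOD = 36.0 / 0.85
  Cap = 42.35 kWh

42.35


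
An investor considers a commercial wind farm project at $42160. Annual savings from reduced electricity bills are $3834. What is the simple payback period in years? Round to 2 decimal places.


Simple payback period = initial cost / annual savings
Payback = 42160 / 3834
Payback = 11.00 years

11.00


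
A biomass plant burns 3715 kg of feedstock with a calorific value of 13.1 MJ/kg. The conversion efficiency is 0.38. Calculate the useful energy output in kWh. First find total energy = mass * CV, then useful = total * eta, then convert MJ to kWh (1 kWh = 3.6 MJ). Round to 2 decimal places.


Total energy = mass * CV = 3715 * 13.1 = 48666.5 MJ
Useful energy = total * eta = 48666.5 * 0.38 = 18493.27 MJ
Convert to kWh: 18493.27 / 3.6
Useful energy = 5137.02 kWh

5137.02


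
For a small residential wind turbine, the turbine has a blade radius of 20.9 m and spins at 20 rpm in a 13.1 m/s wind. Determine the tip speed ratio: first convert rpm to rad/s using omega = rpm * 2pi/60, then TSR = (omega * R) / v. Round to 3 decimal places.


Convert rotational speed to rad/s:
  omega = 20 * 2 * pi / 60 = 2.0944 rad/s
Compute tip speed:
  v_tip = omega * R = 2.0944 * 20.9 = 43.773 m/s
Tip speed ratio:
  TSR = v_tip / v_wind = 43.773 / 13.1 = 3.341

3.341


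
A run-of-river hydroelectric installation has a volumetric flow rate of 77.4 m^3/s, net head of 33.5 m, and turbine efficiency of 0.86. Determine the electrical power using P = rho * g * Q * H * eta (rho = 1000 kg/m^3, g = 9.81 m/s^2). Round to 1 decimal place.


Apply the hydropower formula P = rho * g * Q * H * eta
rho * g = 1000 * 9.81 = 9810.0
P = 9810.0 * 77.4 * 33.5 * 0.86
P = 21875260.1 W

21875260.1
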